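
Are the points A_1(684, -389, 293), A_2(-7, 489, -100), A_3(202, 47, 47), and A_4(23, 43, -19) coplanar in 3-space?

No

A normal to the plane through A_1, A_2, A_3 is n = A_1A_2 × A_1A_3 = (-44640, 19440, 121920).
The plane has equation n·P = -2373360. For A_4: n·A_4 = -2507280.
-2507280 ≠ -2373360, so A_4 is off the plane.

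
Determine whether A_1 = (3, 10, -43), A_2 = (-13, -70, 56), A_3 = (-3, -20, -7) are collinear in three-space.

A_1A_2 = (-16, -80, 99), A_1A_3 = (-6, -30, 36).
A_1A_2 × A_1A_3 = (90, -18, 0).
The cross product is nonzero, so the points do not lie on one line.

No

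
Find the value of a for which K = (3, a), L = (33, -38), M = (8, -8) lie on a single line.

-2

The three points are collinear iff det[KL; KM] = 0.
This determinant is linear in a: (-25)a + (-50) = 0, so a = -2.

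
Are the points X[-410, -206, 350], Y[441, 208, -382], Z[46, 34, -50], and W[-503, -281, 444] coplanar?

No

The four points are coplanar iff the 3×3 determinant with rows XY, XZ, XW is zero.
Rows: (851, 414, -732), (456, 240, -400), (-93, -75, 94).
Expanding along the first row: (851)(-7440) − (414)(5664) + (-732)(-11880) = 19824.
Nonzero ⇒ not coplanar.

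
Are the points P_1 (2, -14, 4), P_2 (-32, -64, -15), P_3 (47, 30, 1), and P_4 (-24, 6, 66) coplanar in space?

No

With P_1 as base: P_1P_2 = (-34, -50, -19), P_1P_3 = (45, 44, -3), P_1P_4 = (-26, 20, 62).
P_1P_3 × P_1P_4 = (2788, -2712, 2044).
P_1P_2 · (P_1P_3 × P_1P_4) = 1972.
Since 1972 ≠ 0, the four points are not coplanar.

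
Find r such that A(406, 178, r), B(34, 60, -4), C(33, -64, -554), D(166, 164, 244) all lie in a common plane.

-84

The points are coplanar iff AB · (AC × AD) = 0.
Expanding, this is linear in r: (-16264)r + (-1366176) = 0.
So r = -84.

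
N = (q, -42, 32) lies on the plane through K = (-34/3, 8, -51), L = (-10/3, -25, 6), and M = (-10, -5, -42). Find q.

1/3

Coplanarity requires KL · (KM × KN) = 0.
KL = (8, -33, 57), KM = (4/3, -13, 9); the triple product is linear in q with coefficient 444 and constant term -148.
Setting it to zero: q = 1/3.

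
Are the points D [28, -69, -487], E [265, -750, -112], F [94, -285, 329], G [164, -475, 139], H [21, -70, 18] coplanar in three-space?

The plane through D, E, F has normal n = DE × DF = (-474696, -168642, -6246) and equation n·P = 1386612.
Checking the remaining points: n·G = 1386612, n·H = 1723896.
Since n·H = 1723896 ≠ 1386612, H is off the plane and the points are not all coplanar.

No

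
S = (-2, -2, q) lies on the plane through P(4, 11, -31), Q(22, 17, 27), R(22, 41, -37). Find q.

-21

A normal to the plane is n = PQ × PR = (-1776, 1152, 432).
S lies in the plane iff n · PS = 0.
This gives (432)q + (9072) = 0, so q = -21.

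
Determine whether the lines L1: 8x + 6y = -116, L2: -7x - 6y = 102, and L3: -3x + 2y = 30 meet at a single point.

No

The three lines meet at one point iff the augmented coefficient matrix [aᵢ bᵢ cᵢ] has rank < 3, i.e. its determinant vanishes.
Here the determinant is 64.
Nonzero, so no common point exists.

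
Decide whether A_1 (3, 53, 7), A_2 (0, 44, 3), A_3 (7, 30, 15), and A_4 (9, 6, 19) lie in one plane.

The four points are coplanar iff the 3×3 determinant with rows A_1A_2, A_1A_3, A_1A_4 is zero.
Rows: (-3, -9, -4), (4, -23, 8), (6, -47, 12).
Expanding along the first row: (-3)(100) − (-9)(0) + (-4)(-50) = -100.
Nonzero ⇒ not coplanar.

No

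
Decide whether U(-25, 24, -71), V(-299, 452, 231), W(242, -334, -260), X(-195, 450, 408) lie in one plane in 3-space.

No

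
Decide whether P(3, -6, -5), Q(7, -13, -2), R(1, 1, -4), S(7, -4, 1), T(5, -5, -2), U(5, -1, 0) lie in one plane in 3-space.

The plane through P, Q, R has normal n = PQ × PR = (-28, -10, 14) and equation n·X = -94.
Checking the remaining points: n·S = -142, n·T = -118, n·U = -130.
Since n·S = -142 ≠ -94, S is off the plane and the points are not all coplanar.

No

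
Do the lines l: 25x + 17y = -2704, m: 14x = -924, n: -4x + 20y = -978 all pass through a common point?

No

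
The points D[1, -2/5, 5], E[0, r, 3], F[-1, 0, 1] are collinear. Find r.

-1/5

Direction DF = (-2, 2/5, -4). From the x-coordinate of E, the parameter along the line is τ = (0 − 1)/(-2) = 1/2.
Then r = (-2/5) + 1/2·(2/5) = -1/5.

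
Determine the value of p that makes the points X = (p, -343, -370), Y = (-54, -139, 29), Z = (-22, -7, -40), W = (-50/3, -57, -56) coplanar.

Coplanarity ⇔ det[XY; XZ; XW] = 0.
Expanding, this is linear in p: (5562)p + (-589572) = 0.
So p = 106.

106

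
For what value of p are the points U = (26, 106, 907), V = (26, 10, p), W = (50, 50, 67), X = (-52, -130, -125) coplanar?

43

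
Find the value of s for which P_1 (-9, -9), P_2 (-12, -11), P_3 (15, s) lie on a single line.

Collinearity: (P_3 − P_1) must be parallel to (P_2 − P_1) = (-3, -2).
Cross-multiplying the components: (s − (-9))·(-3) = (24)·(-2).
Solving gives s = 7.

7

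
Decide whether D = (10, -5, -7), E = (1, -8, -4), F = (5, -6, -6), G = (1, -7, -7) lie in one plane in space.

The four points are coplanar iff the 3×3 determinant with rows DE, DF, DG is zero.
Rows: (-9, -3, 3), (-5, -1, 1), (-9, -2, 0).
Expanding along the first row: (-9)(2) − (-3)(9) + (3)(1) = 12.
Nonzero ⇒ not coplanar.

No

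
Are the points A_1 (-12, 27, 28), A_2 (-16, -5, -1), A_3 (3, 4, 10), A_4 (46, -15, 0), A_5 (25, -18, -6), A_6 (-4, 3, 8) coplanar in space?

The plane through A_1, A_2, A_3 has normal n = A_1A_2 × A_1A_3 = (-91, -507, 572) and equation n·P = 3419.
Checking the remaining points: n·A_4 = 3419, n·A_5 = 3419, n·A_6 = 3419.
All equal 3419, so all 6 points lie in one plane.

Yes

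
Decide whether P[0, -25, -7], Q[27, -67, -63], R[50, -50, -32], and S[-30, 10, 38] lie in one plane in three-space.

No

The four points are coplanar iff the 3×3 determinant with rows PQ, PR, PS is zero.
Rows: (27, -42, -56), (50, -25, -25), (-30, 35, 45).
Expanding along the first row: (27)(-250) − (-42)(1500) + (-56)(1000) = 250.
Nonzero ⇒ not coplanar.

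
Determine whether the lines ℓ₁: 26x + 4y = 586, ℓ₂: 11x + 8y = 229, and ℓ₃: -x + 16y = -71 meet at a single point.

The three lines meet at one point iff the augmented coefficient matrix [aᵢ bᵢ cᵢ] has rank < 3, i.e. its determinant vanishes.
Here the determinant is 0.
It vanishes, so the lines are concurrent at (23, -3).

Yes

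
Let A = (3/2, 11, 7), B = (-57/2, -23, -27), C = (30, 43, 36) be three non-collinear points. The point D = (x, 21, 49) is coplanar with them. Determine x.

15/2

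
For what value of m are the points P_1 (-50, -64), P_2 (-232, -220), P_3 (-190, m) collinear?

-184

The three points are collinear iff det[P_1P_2; P_1P_3] = 0.
This determinant is linear in m: (-182)m + (-33488) = 0, so m = -184.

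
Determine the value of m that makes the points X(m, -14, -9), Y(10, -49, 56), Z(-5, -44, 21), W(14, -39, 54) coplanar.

-5

Coplanarity ⇔ det[XY; XZ; XW] = 0.
Expanding, this is linear in m: (-340)m + (-1700) = 0.
So m = -5.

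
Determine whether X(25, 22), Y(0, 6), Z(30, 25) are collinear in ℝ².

XY = (-25, -16), XZ = (5, 3).
det[XY; XZ] = (-25)(3) − (-16)(5) = 5.
The determinant is nonzero, so they are not collinear.

No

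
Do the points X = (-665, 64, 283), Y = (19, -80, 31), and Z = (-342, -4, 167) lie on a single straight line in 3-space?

XY = (684, -144, -252), XZ = (323, -68, -116).
XY × XZ = (-432, -2052, 0).
The cross product is nonzero, so the points do not lie on one line.

No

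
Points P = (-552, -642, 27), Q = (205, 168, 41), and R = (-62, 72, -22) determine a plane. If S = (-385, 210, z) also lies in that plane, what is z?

-176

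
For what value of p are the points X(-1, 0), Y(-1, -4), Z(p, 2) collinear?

-1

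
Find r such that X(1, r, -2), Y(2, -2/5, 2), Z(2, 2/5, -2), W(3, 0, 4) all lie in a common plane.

-2/5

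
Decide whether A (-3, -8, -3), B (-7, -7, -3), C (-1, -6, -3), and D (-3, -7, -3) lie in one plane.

Yes

With A as base: AB = (-4, 1, 0), AC = (2, 2, 0), AD = (0, 1, 0).
AC × AD = (0, 0, 2).
AB · (AC × AD) = 0.
The scalar triple product vanishes, so the four points are coplanar.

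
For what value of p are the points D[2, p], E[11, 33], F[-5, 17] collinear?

24

Collinearity: (D − E) must be parallel to (F − E) = (-16, -16).
Cross-multiplying the components: (p − 33)·(-16) = (-9)·(-16).
Solving gives p = 24.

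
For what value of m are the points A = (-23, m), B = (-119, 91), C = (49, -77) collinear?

The three points are collinear iff det[AB; AC] = 0.
This determinant is linear in m: (168)m + (840) = 0, so m = -5.

-5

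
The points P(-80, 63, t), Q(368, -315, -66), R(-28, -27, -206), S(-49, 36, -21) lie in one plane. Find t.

-14

Coplanarity ⇔ det[PQ; PR; PS] = 0.
Expanding, this is linear in t: (18900)t + (264600) = 0.
So t = -14.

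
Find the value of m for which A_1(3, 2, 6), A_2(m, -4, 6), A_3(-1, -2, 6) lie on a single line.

Collinearity requires A_1A_2 × A_1A_3 = 0; each component is linear in m.
The z-component gives (-4)m + (-12) = 0, so m = -3.
The remaining components then also vanish.

-3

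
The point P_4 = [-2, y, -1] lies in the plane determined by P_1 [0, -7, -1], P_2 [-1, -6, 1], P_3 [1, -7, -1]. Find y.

-7

Coplanarity requires P_1P_2 · (P_1P_3 × P_1P_4) = 0.
P_1P_2 = (-1, 1, 2), P_1P_3 = (1, 0, 0); the triple product is linear in y with coefficient 2 and constant term 14.
Setting it to zero: y = -7.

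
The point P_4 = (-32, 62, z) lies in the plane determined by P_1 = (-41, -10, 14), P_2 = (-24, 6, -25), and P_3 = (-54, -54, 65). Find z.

-49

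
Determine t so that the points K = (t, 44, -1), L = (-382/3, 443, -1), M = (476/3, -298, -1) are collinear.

80/3

Collinearity requires KL × KM = 0; each component is linear in t.
The z-component gives (741)t + (-19760) = 0, so t = 80/3.
The remaining components then also vanish.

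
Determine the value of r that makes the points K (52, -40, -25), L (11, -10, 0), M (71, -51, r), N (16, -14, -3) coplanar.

Normal to plane KLN: n = (10, 2, 14); plane equation n·P = 90.
Requiring n·M = 90: (14)r + (608) = 90.
So r = -37.

-37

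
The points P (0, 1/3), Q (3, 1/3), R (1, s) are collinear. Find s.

1/3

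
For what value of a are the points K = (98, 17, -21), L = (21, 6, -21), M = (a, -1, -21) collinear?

-28

Collinearity requires KL × KM = 0; each component is linear in a.
The z-component gives (11)a + (308) = 0, so a = -28.
The remaining components then also vanish.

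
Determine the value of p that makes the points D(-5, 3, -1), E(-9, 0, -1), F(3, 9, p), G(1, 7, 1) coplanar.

-1

The points are coplanar iff DE · (DF × DG) = 0.
Expanding, this is linear in p: (-2)p + (-2) = 0.
So p = -1.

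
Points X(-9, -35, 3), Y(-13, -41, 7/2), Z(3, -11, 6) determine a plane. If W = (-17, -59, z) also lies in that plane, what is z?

-5

Coplanarity requires XY · (XZ × XW) = 0.
XY = (-4, -6, 1/2), XZ = (12, 24, 3); the triple product is linear in z with coefficient -24 and constant term -120.
Setting it to zero: z = -5.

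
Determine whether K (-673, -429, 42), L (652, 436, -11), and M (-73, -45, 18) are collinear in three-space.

KL = (1325, 865, -53), KM = (600, 384, -24).
Comparing components 2 and 3: (865)(-24) − (-53)(384) = -408 ≠ 0, so KL and KM are not parallel and the points are not collinear.

No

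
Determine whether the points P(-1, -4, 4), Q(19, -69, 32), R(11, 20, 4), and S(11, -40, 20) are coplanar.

Yes

With P as base: PQ = (20, -65, 28), PR = (12, 24, 0), PS = (12, -36, 16).
PR × PS = (384, -192, -720).
PQ · (PR × PS) = 0.
The scalar triple product vanishes, so the four points are coplanar.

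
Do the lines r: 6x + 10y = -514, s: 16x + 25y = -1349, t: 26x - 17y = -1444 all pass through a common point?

No

Lines aᵢx + bᵢy = cᵢ with pairwise distinct directions are concurrent exactly when det[aᵢ bᵢ cᵢ] = 0.
Here the determinant is 10.
Nonzero, so no common point exists.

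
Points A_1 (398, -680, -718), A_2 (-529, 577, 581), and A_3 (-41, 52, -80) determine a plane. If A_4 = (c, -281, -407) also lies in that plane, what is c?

190

A normal to the plane is n = A_1A_2 × A_1A_3 = (-148902, 21165, -126741).
A_4 lies in the plane iff n · A_1A_4 = 0.
This gives (-148902)c + (28291380) = 0, so c = 190.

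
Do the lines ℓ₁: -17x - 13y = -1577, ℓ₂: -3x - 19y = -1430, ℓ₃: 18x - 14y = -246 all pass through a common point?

No

Intersecting ℓ₁ and ℓ₂: solving the 2×2 system gives (x, y) = (11373/284, 19579/284).
Substitute into ℓ₃: (18)(11373/284) + (-14)(19579/284) = -17348/71.
But ℓ₃ requires -246 ≠ -17348/71, so the three lines have no common point.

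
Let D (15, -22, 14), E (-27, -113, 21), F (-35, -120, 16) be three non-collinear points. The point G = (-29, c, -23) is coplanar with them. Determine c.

-45

A normal to the plane is n = DE × DF = (504, -266, -434).
G lies in the plane iff n · DG = 0.
This gives (-266)c + (-11970) = 0, so c = -45.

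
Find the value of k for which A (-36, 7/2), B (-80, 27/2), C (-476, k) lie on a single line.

207/2

Collinearity: (C − A) must be parallel to (B − A) = (-44, 10).
Cross-multiplying the components: (k − 7/2)·(-44) = (-440)·(10).
Solving gives k = 207/2.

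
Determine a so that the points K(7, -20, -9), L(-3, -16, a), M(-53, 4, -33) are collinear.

Collinearity requires KL × KM = 0; each component is linear in a.
The x-component gives (-24)a + (-312) = 0, so a = -13.
The remaining components then also vanish.

-13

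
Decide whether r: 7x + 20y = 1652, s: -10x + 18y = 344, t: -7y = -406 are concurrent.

No

Intersecting r and s: solving the 2×2 system gives (x, y) = (11428/163, 9464/163).
Substitute into t: (0)(11428/163) + (-7)(9464/163) = -66248/163.
But t requires -406 ≠ -66248/163, so the three lines have no common point.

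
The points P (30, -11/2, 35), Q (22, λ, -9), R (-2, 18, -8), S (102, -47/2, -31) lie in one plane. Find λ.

The points are coplanar iff PQ · (PR × PS) = 0.
Expanding, this is linear in λ: (-5208)λ + (39060) = 0.
So λ = 15/2.

15/2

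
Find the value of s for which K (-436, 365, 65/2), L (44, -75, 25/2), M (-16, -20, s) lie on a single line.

15

Collinearity requires KL × KM = 0; each component is linear in s.
The x-component gives (-440)s + (6600) = 0, so s = 15.
The remaining components then also vanish.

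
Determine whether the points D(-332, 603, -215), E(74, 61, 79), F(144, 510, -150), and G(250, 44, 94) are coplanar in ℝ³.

A normal to the plane through D, E, F is n = DE × DF = (-7888, 113554, 220234).
The plane has equation n·P = 23741568. For G: n·G = 23726372.
23726372 ≠ 23741568, so G is off the plane.

No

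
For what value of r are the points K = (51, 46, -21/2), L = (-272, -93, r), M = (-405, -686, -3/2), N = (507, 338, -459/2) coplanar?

177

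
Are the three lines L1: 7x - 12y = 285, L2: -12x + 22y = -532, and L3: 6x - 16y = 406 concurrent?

Lines aᵢx + bᵢy = cᵢ with pairwise distinct directions are concurrent exactly when det[aᵢ bᵢ cᵢ] = 0.
Here the determinant is -120.
Nonzero, so no common point exists.

No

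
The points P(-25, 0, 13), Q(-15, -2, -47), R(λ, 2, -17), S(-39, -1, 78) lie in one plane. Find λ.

-17

The points are coplanar iff PQ · (PR × PS) = 0.
Expanding, this is linear in λ: (190)λ + (3230) = 0.
So λ = -17.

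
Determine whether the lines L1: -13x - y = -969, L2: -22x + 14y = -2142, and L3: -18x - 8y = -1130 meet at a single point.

Intersecting L1 and L2: solving the 2×2 system gives (x, y) = (77, -32).
Substitute into L3: (-18)(77) + (-8)(-32) = -1130.
This equals -1130, so (77, -32) lies on all three lines and they are concurrent.

Yes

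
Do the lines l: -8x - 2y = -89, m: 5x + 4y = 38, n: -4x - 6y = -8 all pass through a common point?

No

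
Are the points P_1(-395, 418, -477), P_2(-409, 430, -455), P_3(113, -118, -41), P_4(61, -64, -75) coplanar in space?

With P_1 as base: P_1P_2 = (-14, 12, 22), P_1P_3 = (508, -536, 436), P_1P_4 = (456, -482, 402).
P_1P_3 × P_1P_4 = (-5320, -5400, -440).
P_1P_2 · (P_1P_3 × P_1P_4) = 0.
The scalar triple product vanishes, so the four points are coplanar.

Yes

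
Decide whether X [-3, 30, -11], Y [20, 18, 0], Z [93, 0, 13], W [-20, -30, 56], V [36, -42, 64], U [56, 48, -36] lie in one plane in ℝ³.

Yes

The plane through X, Y, Z has normal n = XY × XZ = (42, 504, 462) and equation n·P = 9912.
Checking the remaining points: n·W = 9912, n·V = 9912, n·U = 9912.
All equal 9912, so all 6 points lie in one plane.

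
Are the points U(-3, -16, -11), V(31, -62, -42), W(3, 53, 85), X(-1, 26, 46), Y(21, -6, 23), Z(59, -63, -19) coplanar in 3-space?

The plane through U, V, W has normal n = UV × UW = (-2277, -3450, 2622) and equation n·P = 33189.
Checking the remaining points: n·X = 33189, n·Y = 33189, n·Z = 33189.
All equal 33189, so all 6 points lie in one plane.

Yes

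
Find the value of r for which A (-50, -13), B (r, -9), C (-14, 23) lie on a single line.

-46

The three points are collinear iff det[AB; AC] = 0.
This determinant is linear in r: (36)r + (1656) = 0, so r = -46.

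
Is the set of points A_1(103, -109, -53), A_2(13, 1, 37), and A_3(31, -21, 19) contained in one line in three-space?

Yes

A_1A_2 = (-90, 110, 90), A_1A_3 = (-72, 88, 72).
A_1A_2 × A_1A_3 = (0, 0, 0).
The cross product vanishes, so the three points are collinear.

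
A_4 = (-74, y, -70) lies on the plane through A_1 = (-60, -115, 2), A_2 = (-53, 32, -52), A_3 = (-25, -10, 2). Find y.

A normal to the plane is n = A_1A_2 × A_1A_3 = (5670, -1890, -4410).
A_4 lies in the plane iff n · A_1A_4 = 0.
This gives (-1890)y + (20790) = 0, so y = 11.

11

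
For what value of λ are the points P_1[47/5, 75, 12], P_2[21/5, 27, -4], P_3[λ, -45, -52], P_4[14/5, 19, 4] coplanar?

-12/5

Coplanarity ⇔ det[P_1P_2; P_1P_3; P_1P_4] = 0.
Expanding, this is linear in λ: (512)λ + (6144/5) = 0.
So λ = -12/5.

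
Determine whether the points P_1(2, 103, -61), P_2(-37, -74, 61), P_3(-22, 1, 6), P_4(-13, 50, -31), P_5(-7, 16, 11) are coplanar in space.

The plane through P_1, P_2, P_3 has normal n = P_1P_2 × P_1P_3 = (585, -315, -270) and equation n·P = -14805.
Checking the remaining points: n·P_4 = -14985, n·P_5 = -12105.
Since n·P_4 = -14985 ≠ -14805, P_4 is off the plane and the points are not all coplanar.

No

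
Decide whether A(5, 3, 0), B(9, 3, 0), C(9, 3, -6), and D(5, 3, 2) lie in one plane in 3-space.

Yes

A normal to the plane through A, B, C is n = AB × AC = (0, 24, 0).
The plane has equation n·P = 72. For D: n·D = 72.
Equal, so D lies in the plane and all four are coplanar.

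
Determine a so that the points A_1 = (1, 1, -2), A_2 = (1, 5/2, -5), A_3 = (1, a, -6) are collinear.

3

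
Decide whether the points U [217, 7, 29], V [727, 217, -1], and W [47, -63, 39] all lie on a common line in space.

UV = (510, 210, -30), UW = (-170, -70, 10).
Each component of UW is -1/3 times the corresponding component of UV, so UW = -1/3·UV and the points are collinear.

Yes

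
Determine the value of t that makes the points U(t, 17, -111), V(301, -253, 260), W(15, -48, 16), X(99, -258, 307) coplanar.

177

The points are coplanar iff UV · (UW × UX) = 0.
Expanding, this is linear in t: (-8415)t + (1489455) = 0.
So t = 177.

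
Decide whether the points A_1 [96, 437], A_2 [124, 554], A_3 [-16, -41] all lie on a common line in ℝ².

No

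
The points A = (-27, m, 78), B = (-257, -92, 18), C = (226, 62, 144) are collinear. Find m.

-56/3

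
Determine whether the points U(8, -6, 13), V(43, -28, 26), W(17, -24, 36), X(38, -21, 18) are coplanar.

Yes

With U as base: UV = (35, -22, 13), UW = (9, -18, 23), UX = (30, -15, 5).
UW × UX = (255, 645, 405).
UV · (UW × UX) = 0.
The scalar triple product vanishes, so the four points are coplanar.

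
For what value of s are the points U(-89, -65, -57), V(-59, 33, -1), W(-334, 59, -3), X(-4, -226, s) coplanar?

-141

Normal to plane UVW: n = (-1652, -15340, 27730); plane equation n·P = -436482.
Requiring n·X = -436482: (27730)s + (3473448) = -436482.
So s = -141.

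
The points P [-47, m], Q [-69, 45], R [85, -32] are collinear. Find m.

Collinearity: (P − Q) must be parallel to (R − Q) = (154, -77).
Cross-multiplying the components: (m − 45)·(154) = (22)·(-77).
Solving gives m = 34.

34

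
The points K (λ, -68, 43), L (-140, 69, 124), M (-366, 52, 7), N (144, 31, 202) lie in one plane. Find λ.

The points are coplanar iff KL · (KM × KN) = 0.
Expanding, this is linear in λ: (5772)λ + (-242424) = 0.
So λ = 42.

42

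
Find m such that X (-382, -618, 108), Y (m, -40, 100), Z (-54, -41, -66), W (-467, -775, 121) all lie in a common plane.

-74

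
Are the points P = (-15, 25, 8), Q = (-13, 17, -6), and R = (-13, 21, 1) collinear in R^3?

PQ = (2, -8, -14), PR = (2, -4, -7).
Comparing components 3 and 1: (-14)(2) − (2)(-7) = -14 ≠ 0, so PQ and PR are not parallel and the points are not collinear.

No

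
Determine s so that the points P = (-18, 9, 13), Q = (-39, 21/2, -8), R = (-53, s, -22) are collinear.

23/2

Collinearity requires PQ × PR = 0; each component is linear in s.
The x-component gives (21)s + (-483/2) = 0, so s = 23/2.
The remaining components then also vanish.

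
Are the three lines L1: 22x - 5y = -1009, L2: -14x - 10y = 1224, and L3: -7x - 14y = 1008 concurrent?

Intersecting L1 and L2: solving the 2×2 system gives (x, y) = (-1621/29, -6401/145).
Substitute into L3: (-7)(-1621/29) + (-14)(-6401/145) = 146349/145.
But L3 requires 1008 ≠ 146349/145, so the three lines have no common point.

No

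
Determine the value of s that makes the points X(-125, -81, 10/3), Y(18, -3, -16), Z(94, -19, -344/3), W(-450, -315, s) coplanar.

-40

Coplanarity ⇔ det[XY; XZ; XW] = 0.
Expanding, this is linear in s: (-8216)s + (-328640) = 0.
So s = -40.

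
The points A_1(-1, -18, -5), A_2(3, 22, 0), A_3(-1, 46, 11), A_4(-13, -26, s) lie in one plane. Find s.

8

The points are coplanar iff A_1A_2 · (A_1A_3 × A_1A_4) = 0.
Expanding, this is linear in s: (256)s + (-2048) = 0.
So s = 8.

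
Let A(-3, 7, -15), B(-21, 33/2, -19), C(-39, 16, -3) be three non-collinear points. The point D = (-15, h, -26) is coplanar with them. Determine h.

35/2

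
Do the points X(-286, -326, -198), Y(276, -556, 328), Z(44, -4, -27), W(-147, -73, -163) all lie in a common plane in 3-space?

With X as base: XY = (562, -230, 526), XZ = (330, 322, 171), XW = (139, 253, 35).
XZ × XW = (-31993, 12219, 38732).
XY · (XZ × XW) = -417404.
Since -417404 ≠ 0, the four points are not coplanar.

No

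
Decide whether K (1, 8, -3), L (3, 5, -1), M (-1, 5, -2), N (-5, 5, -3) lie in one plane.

Yes

A normal to the plane through K, L, M is n = KL × KM = (3, -6, -12).
The plane has equation n·P = -9. For N: n·N = -9.
Equal, so N lies in the plane and all four are coplanar.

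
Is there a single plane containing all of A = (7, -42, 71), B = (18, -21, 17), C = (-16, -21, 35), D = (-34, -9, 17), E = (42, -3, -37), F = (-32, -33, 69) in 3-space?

The plane through A, B, C has normal n = AB × AC = (378, 1638, 714) and equation n·P = -15456.
Checking the remaining points: n·D = -15456, n·E = -15456, n·F = -16884.
Since n·F = -16884 ≠ -15456, F is off the plane and the points are not all coplanar.

No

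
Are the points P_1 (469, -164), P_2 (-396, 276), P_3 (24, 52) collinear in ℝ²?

P_1P_2 = (-865, 440), P_1P_3 = (-445, 216).
If collinear, P_1P_3 would be a scalar multiple of P_1P_2. But (-865)·(216) ≠ (440)·(-445) (difference 8960), so they are not parallel; the points are not collinear.

No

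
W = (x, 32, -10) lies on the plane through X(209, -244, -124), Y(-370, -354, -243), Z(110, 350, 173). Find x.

A normal to the plane is n = XY × XZ = (38016, 183744, -354816).
W lies in the plane iff n · XW = 0.
This gives (38016)x + (2318976) = 0, so x = -61.

-61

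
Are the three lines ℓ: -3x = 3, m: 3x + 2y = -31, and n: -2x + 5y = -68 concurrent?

Yes

Intersecting ℓ and m: solving the 2×2 system gives (x, y) = (-1, -14).
Substitute into n: (-2)(-1) + (5)(-14) = -68.
This equals -68, so (-1, -14) lies on all three lines and they are concurrent.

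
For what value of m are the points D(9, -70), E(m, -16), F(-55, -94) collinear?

Collinearity: (E − D) must be parallel to (F − D) = (-64, -24).
Cross-multiplying the components: (m − 9)·(-24) = (54)·(-64).
Solving gives m = 153.

153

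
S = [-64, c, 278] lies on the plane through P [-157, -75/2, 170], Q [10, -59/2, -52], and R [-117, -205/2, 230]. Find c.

-170

A normal to the plane is n = PQ × PR = (-13950, -18900, -11175).
S lies in the plane iff n · PS = 0.
This gives (-18900)c + (-3213000) = 0, so c = -170.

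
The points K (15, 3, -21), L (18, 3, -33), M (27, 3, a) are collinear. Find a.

-69

Collinearity requires KL × KM = 0; each component is linear in a.
The y-component gives (-3)a + (-207) = 0, so a = -69.
The remaining components then also vanish.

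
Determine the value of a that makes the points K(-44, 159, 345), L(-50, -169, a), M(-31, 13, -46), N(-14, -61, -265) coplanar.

-463

Normal to plane KMN: n = (3040, -3800, 1520); plane equation n·P = -213560.
Requiring n·L = -213560: (1520)a + (490200) = -213560.
So a = -463.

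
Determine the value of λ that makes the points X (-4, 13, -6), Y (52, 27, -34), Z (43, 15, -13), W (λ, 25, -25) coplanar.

-21

The points are coplanar iff XY · (XZ × XW) = 0.
Expanding, this is linear in λ: (-42)λ + (-882) = 0.
So λ = -21.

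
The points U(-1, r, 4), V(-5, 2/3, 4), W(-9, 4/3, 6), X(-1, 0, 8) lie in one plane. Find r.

0

The points are coplanar iff UV · (UW × UX) = 0.
Expanding, this is linear in r: (-24)r + (0) = 0.
So r = 0.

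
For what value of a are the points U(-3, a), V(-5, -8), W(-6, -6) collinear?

-12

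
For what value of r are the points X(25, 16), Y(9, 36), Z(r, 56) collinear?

Collinearity: (Z − X) must be parallel to (Y − X) = (-16, 20).
Cross-multiplying the components: (r − 25)·(20) = (40)·(-16).
Solving gives r = -7.

-7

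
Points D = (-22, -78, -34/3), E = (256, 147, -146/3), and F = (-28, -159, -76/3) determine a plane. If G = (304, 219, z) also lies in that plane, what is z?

The plane through D, E, F has equation −6174x + 4116y − 21168z = 54684.
Substituting G: (-21168)z + (-975492) = 54684, so z = -146/3.

-146/3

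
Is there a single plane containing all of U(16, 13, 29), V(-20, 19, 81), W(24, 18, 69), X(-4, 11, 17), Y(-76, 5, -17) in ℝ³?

No

The plane through U, V, W has normal n = UV × UW = (-20, 1856, -228) and equation n·P = 17196.
Checking the remaining points: n·X = 16620, n·Y = 14676.
Since n·X = 16620 ≠ 17196, X is off the plane and the points are not all coplanar.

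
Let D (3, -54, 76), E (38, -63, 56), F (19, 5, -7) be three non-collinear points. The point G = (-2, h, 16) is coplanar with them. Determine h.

1

Coplanarity requires DE · (DF × DG) = 0.
DE = (35, -9, -20), DF = (16, 59, -83); the triple product is linear in h with coefficient 2585 and constant term -2585.
Setting it to zero: h = 1.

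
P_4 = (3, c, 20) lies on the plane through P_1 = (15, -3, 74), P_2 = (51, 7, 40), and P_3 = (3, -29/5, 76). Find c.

-13/5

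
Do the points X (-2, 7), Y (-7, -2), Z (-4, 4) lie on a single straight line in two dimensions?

XY = (-5, -9), XZ = (-2, -3).
If collinear, XZ would be a scalar multiple of XY. But (-5)·(-3) ≠ (-9)·(-2) (difference -3), so they are not parallel; the points are not collinear.

No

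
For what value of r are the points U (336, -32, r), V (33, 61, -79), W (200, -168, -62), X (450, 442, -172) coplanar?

-94

Coplanarity ⇔ det[UV; UW; UX] = 0.
Expanding, this is linear in r: (-159120)r + (-14957280) = 0.
So r = -94.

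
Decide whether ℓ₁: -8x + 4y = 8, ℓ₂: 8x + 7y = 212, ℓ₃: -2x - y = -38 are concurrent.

Yes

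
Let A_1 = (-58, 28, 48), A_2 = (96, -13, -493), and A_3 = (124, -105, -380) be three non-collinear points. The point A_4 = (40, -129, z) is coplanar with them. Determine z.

Coplanarity requires A_1A_2 · (A_1A_3 × A_1A_4) = 0.
A_1A_2 = (154, -41, -541), A_1A_3 = (182, -133, -428); the triple product is linear in z with coefficient -13020 and constant term 403620.
Setting it to zero: z = 31.

31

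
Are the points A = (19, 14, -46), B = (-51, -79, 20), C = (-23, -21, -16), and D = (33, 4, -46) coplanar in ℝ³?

A normal to the plane through A, B, C is n = AB × AC = (-480, -672, -1456).
The plane has equation n·P = 48448. For D: n·D = 48448.
Equal, so D lies in the plane and all four are coplanar.

Yes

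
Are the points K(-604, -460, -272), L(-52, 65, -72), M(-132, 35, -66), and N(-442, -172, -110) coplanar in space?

A normal to the plane through K, L, M is n = KL × KM = (9150, -19312, 25440).
The plane has equation n·P = -3562760. For N: n·N = -3521036.
-3521036 ≠ -3562760, so N is off the plane.

No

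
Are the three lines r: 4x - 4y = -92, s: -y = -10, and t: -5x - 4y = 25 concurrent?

Yes

Intersecting r and s: solving the 2×2 system gives (x, y) = (-13, 10).
Substitute into t: (-5)(-13) + (-4)(10) = 25.
This equals 25, so (-13, 10) lies on all three lines and they are concurrent.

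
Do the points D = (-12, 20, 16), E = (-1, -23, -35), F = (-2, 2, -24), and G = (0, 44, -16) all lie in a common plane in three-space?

The four points are coplanar iff the 3×3 determinant with rows DE, DF, DG is zero.
Rows: (11, -43, -51), (10, -18, -40), (12, 24, -32).
Expanding along the first row: (11)(1536) − (-43)(160) + (-51)(456) = 520.
Nonzero ⇒ not coplanar.

No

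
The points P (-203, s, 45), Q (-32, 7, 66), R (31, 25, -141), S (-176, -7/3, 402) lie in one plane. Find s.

280/3

The points are coplanar iff PQ · (PR × PS) = 0.
Expanding, this is linear in s: (-8640)s + (806400) = 0.
So s = 280/3.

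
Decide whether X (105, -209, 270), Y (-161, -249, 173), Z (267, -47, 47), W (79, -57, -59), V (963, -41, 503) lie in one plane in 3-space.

The plane through X, Y, Z has normal n = XY × XZ = (24634, -75032, -36612) and equation n·P = 8383018.
Checking the remaining points: n·W = 8383018, n·V = 8383018.
All equal 8383018, so all 5 points lie in one plane.

Yes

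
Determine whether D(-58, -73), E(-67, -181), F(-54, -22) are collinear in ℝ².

DE = (-9, -108), DF = (4, 51).
Twice the signed area of △DEF is (-9)(51) − (-108)(4) = -27.
The area is nonzero, so the three points are not collinear.

No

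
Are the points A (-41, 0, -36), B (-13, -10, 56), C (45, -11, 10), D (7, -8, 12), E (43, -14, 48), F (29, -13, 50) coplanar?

The plane through A, B, C has normal n = AB × AC = (552, 6624, 552) and equation n·P = -42504.
Checking the remaining points: n·D = -42504, n·E = -42504, n·F = -42504.
All equal -42504, so all 6 points lie in one plane.

Yes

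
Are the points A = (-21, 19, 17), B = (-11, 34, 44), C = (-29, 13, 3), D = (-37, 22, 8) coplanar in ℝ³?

The four points are coplanar iff the 3×3 determinant with rows AB, AC, AD is zero.
Rows: (10, 15, 27), (-8, -6, -14), (-16, 3, -9).
Expanding along the first row: (10)(96) − (15)(-152) + (27)(-120) = 0.
Zero determinant ⇒ coplanar.

Yes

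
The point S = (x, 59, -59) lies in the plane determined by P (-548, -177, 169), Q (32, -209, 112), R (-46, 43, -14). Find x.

A normal to the plane is n = PQ × PR = (18396, 77526, 143664).
S lies in the plane iff n · PS = 0.
This gives (18396)x + (-4378248) = 0, so x = 238.

238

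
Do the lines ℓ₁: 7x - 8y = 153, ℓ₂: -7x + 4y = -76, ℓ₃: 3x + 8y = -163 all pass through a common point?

No

Intersecting ℓ₁ and ℓ₂: solving the 2×2 system gives (x, y) = (-1/7, -77/4).
Substitute into ℓ₃: (3)(-1/7) + (8)(-77/4) = -1081/7.
But ℓ₃ requires -163 ≠ -1081/7, so the three lines have no common point.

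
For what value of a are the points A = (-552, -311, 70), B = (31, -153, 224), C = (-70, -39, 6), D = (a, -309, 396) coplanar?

The points are coplanar iff AB · (AC × AD) = 0.
Expanding, this is linear in a: (-52000)a + (-1612000) = 0.
So a = -31.

-31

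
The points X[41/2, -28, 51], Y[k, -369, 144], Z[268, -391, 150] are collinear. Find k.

253

Collinearity requires XY × XZ = 0; each component is linear in k.
The y-component gives (-99)k + (25047) = 0, so k = 253.
The remaining components then also vanish.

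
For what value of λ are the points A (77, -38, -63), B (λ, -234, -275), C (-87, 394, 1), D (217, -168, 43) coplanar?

19

Normal to plane ACD: n = (54112, 26344, -39160); plane equation n·P = 5632632.
Requiring n·B = 5632632: (54112)λ + (4604504) = 5632632.
So λ = 19.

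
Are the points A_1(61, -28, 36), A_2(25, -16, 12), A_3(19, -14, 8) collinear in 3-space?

Yes

A_1A_2 = (-36, 12, -24), A_1A_3 = (-42, 14, -28).
Each component of A_1A_3 is 7/6 times the corresponding component of A_1A_2, so A_1A_3 = 7/6·A_1A_2 and the points are collinear.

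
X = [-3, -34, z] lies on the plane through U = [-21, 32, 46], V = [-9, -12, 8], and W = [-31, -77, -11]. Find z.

-11

Coplanarity requires UV · (UW × UX) = 0.
UV = (12, -44, -38), UW = (-10, -109, -57); the triple product is linear in z with coefficient -1748 and constant term -19228.
Setting it to zero: z = -11.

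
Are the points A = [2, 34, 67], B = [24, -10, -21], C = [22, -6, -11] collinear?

No

AB = (22, -44, -88), AC = (20, -40, -78).
Comparing components 2 and 3: (-44)(-78) − (-88)(-40) = -88 ≠ 0, so AB and AC are not parallel and the points are not collinear.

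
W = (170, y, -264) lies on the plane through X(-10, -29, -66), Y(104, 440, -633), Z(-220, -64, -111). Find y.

181

Coplanarity requires XY · (XZ × XW) = 0.
XY = (114, 469, -567), XZ = (-210, -35, -45); the triple product is linear in y with coefficient 124200 and constant term -22480200.
Setting it to zero: y = 181.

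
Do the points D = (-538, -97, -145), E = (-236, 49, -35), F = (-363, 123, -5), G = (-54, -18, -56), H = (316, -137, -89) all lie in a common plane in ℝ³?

Yes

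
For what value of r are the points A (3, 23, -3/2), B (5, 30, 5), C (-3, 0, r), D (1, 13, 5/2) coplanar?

Normal to plane ABD: n = (93, -21, -6); plane equation n·P = -195.
Requiring n·C = -195: (-6)r + (-279) = -195.
So r = -14.

-14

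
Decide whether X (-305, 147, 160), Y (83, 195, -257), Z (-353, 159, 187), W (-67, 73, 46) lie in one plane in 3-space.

The four points are coplanar iff the 3×3 determinant with rows XY, XZ, XW is zero.
Rows: (388, 48, -417), (-48, 12, 27), (238, -74, -114).
Expanding along the first row: (388)(630) − (48)(-954) + (-417)(696) = 0.
Zero determinant ⇒ coplanar.

Yes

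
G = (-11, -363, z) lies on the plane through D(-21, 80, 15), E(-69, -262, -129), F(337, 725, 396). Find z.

A normal to the plane is n = DE × DF = (-37422, -33264, 91476).
G lies in the plane iff n · DG = 0.
This gives (91476)z + (12989592) = 0, so z = -142.

-142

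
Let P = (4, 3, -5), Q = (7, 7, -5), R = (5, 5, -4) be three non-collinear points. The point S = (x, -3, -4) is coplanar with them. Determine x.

-1

The plane through P, Q, R has equation 4x − 3y + 2z = -3.
Substituting S: (4)x + (1) = -3, so x = -1.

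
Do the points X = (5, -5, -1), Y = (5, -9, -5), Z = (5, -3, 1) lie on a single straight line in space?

Yes

XY = (0, -4, -4), XZ = (0, 2, 2).
XY × XZ = (0, 0, 0).
The cross product vanishes, so the three points are collinear.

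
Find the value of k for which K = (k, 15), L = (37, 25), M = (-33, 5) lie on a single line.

2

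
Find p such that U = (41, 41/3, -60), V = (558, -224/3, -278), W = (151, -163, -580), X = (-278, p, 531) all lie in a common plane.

Coplanarity ⇔ det[UV; UW; UX] = 0.
Expanding, this is linear in p: (244860)p + (-53950820) = 0.
So p = 661/3.

661/3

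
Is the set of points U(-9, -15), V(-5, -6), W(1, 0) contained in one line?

No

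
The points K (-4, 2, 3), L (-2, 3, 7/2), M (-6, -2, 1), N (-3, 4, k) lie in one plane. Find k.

4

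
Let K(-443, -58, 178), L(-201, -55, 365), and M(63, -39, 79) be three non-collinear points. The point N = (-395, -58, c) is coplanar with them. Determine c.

238

Coplanarity requires KL · (KM × KN) = 0.
KL = (242, 3, 187), KM = (506, 19, -99); the triple product is linear in c with coefficient 3080 and constant term -733040.
Setting it to zero: c = 238.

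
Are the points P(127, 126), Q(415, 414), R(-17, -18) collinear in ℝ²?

Yes

PQ = (288, 288), PR = (-144, -144).
Twice the signed area of △PQR is (288)(-144) − (288)(-144) = 0.
The triangle is degenerate (zero area), so the points are collinear.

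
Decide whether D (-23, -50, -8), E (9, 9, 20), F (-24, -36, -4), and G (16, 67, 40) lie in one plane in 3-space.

Yes

The four points are coplanar iff the 3×3 determinant with rows DE, DF, DG is zero.
Rows: (32, 59, 28), (-1, 14, 4), (39, 117, 48).
Expanding along the first row: (32)(204) − (59)(-204) + (28)(-663) = 0.
Zero determinant ⇒ coplanar.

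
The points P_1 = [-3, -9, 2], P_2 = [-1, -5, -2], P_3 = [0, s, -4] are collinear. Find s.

-3

Collinearity requires P_1P_2 × P_1P_3 = 0; each component is linear in s.
The x-component gives (4)s + (12) = 0, so s = -3.
The remaining components then also vanish.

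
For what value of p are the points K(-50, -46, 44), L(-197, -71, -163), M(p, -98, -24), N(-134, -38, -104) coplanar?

The points are coplanar iff KL · (KM × KN) = 0.
Expanding, this is linear in p: (-5356)p + (-717704) = 0.
So p = -134.

-134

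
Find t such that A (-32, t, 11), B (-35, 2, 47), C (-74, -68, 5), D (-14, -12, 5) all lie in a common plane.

Coplanarity ⇔ det[AB; AC; AD] = 0.
Expanding, this is linear in t: (2520)t + (60480) = 0.
So t = -24.

-24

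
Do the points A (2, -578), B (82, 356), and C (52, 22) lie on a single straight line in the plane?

AB = (80, 934), AC = (50, 600).
det[AB; AC] = (80)(600) − (934)(50) = 1300.
The determinant is nonzero, so they are not collinear.

No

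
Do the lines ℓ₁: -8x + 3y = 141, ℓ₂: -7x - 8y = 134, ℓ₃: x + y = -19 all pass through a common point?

Intersecting ℓ₁ and ℓ₂: solving the 2×2 system gives (x, y) = (-18, -1).
Substitute into ℓ₃: (1)(-18) + (1)(-1) = -19.
This equals -19, so (-18, -1) lies on all three lines and they are concurrent.

Yes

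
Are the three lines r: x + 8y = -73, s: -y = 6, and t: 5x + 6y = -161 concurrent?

Yes

Lines aᵢx + bᵢy = cᵢ with pairwise distinct directions are concurrent exactly when det[aᵢ bᵢ cᵢ] = 0.
Here the determinant is 0.
It vanishes, so the lines are concurrent at (-25, -6).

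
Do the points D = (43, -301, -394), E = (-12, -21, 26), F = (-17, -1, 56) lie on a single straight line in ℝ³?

DE = (-55, 280, 420), DF = (-60, 300, 450).
DE × DF = (0, -450, 300).
The cross product is nonzero, so the points do not lie on one line.

No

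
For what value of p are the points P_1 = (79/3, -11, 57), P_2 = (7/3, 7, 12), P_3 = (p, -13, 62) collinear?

Direction P_1P_2 = (-24, 18, -45). From the y-coordinate of P_3, the parameter along the line is τ = (-13 − (-11))/18 = -1/9.
Then p = 79/3 + (-1/9)·(-24) = 29.

29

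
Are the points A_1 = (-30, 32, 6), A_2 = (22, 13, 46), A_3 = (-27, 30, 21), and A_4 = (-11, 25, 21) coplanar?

No

With A_1 as base: A_1A_2 = (52, -19, 40), A_1A_3 = (3, -2, 15), A_1A_4 = (19, -7, 15).
A_1A_3 × A_1A_4 = (75, 240, 17).
A_1A_2 · (A_1A_3 × A_1A_4) = 20.
Since 20 ≠ 0, the four points are not coplanar.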